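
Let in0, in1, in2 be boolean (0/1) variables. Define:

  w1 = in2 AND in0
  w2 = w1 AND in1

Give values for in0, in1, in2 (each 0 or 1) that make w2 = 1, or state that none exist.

in0=1, in1=1, in2=1

w2 = w1 AND in1 must be 1, so both w1 = 1 and in1 = 1.
Check with in0=1, in1=1, in2=1:
w1 = in2 AND in0 = 1 AND 1 = 1
w2 = w1 AND in1 = 1 AND 1 = 1
So w2 = 1 as required.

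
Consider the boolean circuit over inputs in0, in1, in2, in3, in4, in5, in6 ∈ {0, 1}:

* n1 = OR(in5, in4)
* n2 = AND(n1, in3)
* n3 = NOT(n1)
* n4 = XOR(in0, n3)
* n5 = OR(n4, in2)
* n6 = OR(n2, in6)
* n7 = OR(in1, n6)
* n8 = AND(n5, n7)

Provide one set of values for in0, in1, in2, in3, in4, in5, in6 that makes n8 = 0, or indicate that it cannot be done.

in0=1, in1=0, in2=0, in3=0, in4=1, in5=0, in6=0

n8 = AND(n5, n7) must be 0, so at least one of n5, n7 is 0.
Check with in0=1, in1=0, in2=0, in3=0, in4=1, in5=0, in6=0:
n1 = OR(in5, in4) = OR(0, 1) = 1
n2 = AND(n1, in3) = AND(1, 0) = 0
n3 = NOT(n1) = NOT 1 = 0
n4 = XOR(in0, n3) = XOR(1, 0) = 1
n5 = OR(n4, in2) = OR(1, 0) = 1
n6 = OR(n2, in6) = OR(0, 0) = 0
n7 = OR(in1, n6) = OR(0, 0) = 0
n8 = AND(n5, n7) = AND(1, 0) = 0
So n8 = 0 as required.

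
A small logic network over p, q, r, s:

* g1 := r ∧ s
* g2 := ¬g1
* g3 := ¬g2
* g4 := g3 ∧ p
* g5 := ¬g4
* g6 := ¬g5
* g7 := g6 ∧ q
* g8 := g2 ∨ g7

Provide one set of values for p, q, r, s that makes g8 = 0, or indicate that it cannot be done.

Check with p=1, q=0, r=1, s=1:
g1 = r ∧ s = 1 ∧ 1 = 1
g2 = ¬g1 = ¬1 = 0
g3 = ¬g2 = ¬0 = 1
g4 = g3 ∧ p = 1 ∧ 1 = 1
g5 = ¬g4 = ¬1 = 0
g6 = ¬g5 = ¬0 = 1
g7 = g6 ∧ q = 1 ∧ 0 = 0
g8 = g2 ∨ g7 = 0 ∨ 0 = 0
So g8 = 0 as required.

p=1, q=0, r=1, s=1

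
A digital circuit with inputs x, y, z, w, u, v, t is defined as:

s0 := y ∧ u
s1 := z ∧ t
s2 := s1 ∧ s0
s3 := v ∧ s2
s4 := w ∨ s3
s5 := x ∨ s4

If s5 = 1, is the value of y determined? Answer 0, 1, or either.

Both values of y occur among assignments with s5 = 1:
  y=0: x=0, y=0, z=0, w=1, u=0, v=0, t=0
  y=1: x=0, y=1, z=0, w=1, u=0, v=0, t=0

either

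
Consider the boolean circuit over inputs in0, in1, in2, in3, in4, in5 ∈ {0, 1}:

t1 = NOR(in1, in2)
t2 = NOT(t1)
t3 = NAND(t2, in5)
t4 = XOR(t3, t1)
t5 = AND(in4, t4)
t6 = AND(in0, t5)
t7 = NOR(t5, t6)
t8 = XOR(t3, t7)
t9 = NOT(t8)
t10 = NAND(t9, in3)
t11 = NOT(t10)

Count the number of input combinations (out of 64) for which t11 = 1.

t11 = NOT(t10) must be 1, so t10 = 0.
t10 = NAND(t9, in3) must be 0, so both t9 = 1 and in3 = 1.
t9 = NOT(t8) must be 1, so t8 = 0.
Enumerating the 64 input combinations, 14 give t11 = 1 and 50 give t11 = 0.

14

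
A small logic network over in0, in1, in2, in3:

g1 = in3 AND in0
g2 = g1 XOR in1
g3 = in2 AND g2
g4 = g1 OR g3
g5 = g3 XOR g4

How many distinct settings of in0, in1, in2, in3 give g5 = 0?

g5 = g3 XOR g4 must be 0, so g3 and g4 are equal.
Enumerating the 16 input combinations, 13 give g5 = 0 and 3 give g5 = 1.

13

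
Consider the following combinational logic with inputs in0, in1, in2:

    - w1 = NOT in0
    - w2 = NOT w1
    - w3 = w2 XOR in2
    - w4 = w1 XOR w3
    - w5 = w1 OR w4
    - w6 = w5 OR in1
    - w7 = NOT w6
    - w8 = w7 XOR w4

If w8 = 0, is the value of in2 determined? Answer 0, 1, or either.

w8 = w7 XOR w4 must be 0, so w7 and w4 are equal.
Every assignment with w8 = 0 has in2 = 1; there are 3 such assignment(s).
  in0=0, in1=0, in2=1
  in0=0, in1=1, in2=1
  in0=1, in1=1, in2=1

1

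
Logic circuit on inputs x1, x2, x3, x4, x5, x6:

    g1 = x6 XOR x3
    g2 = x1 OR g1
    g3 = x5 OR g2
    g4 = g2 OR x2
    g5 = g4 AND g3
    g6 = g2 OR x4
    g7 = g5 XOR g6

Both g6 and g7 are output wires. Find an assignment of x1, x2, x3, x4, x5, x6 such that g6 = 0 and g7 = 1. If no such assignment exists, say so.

Check with x1=0, x2=1, x3=0, x4=0, x5=1, x6=0:
g1 = x6 XOR x3 = 0 XOR 0 = 0
g2 = x1 OR g1 = 0 OR 0 = 0
g3 = x5 OR g2 = 1 OR 0 = 1
g4 = g2 OR x2 = 0 OR 1 = 1
g5 = g4 AND g3 = 1 AND 1 = 1
g6 = g2 OR x4 = 0 OR 0 = 0
g7 = g5 XOR g6 = 1 XOR 0 = 1
So g6 = 0 and g7 = 1.

x1=0, x2=1, x3=0, x4=0, x5=1, x6=0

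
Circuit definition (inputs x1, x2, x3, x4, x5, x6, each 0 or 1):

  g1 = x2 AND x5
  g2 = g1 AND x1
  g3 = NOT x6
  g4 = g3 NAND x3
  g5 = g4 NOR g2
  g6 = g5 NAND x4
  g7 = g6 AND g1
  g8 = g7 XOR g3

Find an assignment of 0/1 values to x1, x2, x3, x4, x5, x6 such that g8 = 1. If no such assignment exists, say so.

x1=0, x2=1, x3=1, x4=1, x5=1, x6=1

g8 = g7 XOR g3 must be 1, so g7 and g3 differ.
Check with x1=0, x2=1, x3=1, x4=1, x5=1, x6=1:
g1 = x2 AND x5 = 1 AND 1 = 1
g2 = g1 AND x1 = 1 AND 0 = 0
g3 = NOT x6 = NOT 1 = 0
g4 = g3 NAND x3 = 0 NAND 1 = 1
g5 = g4 NOR g2 = 1 NOR 0 = 0
g6 = g5 NAND x4 = 0 NAND 1 = 1
g7 = g6 AND g1 = 1 AND 1 = 1
g8 = g7 XOR g3 = 1 XOR 0 = 1
So g8 = 1 as required.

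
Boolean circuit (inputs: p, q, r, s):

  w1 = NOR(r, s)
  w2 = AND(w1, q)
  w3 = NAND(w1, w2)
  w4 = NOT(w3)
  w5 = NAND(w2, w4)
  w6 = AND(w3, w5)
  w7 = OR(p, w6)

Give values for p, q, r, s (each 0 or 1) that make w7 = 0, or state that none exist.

w7 = OR(p, w6) must be 0, so both p = 0 and w6 = 0.
Check with p=0, q=1, r=0, s=0:
w1 = NOR(r, s) = NOR(0, 0) = 1
w2 = AND(w1, q) = AND(1, 1) = 1
w3 = NAND(w1, w2) = NAND(1, 1) = 0
w4 = NOT(w3) = NOT 0 = 1
w5 = NAND(w2, w4) = NAND(1, 1) = 0
w6 = AND(w3, w5) = AND(0, 0) = 0
w7 = OR(p, w6) = OR(0, 0) = 0
So w7 = 0 as required.

p=0, q=1, r=0, s=0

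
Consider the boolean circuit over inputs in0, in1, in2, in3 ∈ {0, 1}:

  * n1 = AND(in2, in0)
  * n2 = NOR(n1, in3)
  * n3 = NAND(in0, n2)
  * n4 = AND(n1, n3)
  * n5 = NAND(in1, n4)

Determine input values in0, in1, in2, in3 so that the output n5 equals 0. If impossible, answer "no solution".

n5 = NAND(in1, n4) must be 0, so both in1 = 1 and n4 = 1.
Check with in0=1 in1=1 in2=1 in3=0:
n1 = AND(in2, in0) = AND(1, 1) = 1
n2 = NOR(n1, in3) = NOR(1, 0) = 0
n3 = NAND(in0, n2) = NAND(1, 0) = 1
n4 = AND(n1, n3) = AND(1, 1) = 1
n5 = NAND(in1, n4) = NAND(1, 1) = 0
So n5 = 0 as required.

in0=1 in1=1 in2=1 in3=0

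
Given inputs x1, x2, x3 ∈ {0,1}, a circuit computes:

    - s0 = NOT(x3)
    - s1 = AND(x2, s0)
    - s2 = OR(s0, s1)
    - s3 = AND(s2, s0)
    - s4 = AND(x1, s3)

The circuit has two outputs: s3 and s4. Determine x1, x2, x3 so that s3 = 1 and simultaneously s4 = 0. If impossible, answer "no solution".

x1=0 x2=1 x3=0

Check with x1=0 x2=1 x3=0:
s0 = NOT(x3) = NOT 0 = 1
s1 = AND(x2, s0) = AND(1, 1) = 1
s2 = OR(s0, s1) = OR(1, 1) = 1
s3 = AND(s2, s0) = AND(1, 1) = 1
s4 = AND(x1, s3) = AND(0, 1) = 0
So s3 = 1 and s4 = 0.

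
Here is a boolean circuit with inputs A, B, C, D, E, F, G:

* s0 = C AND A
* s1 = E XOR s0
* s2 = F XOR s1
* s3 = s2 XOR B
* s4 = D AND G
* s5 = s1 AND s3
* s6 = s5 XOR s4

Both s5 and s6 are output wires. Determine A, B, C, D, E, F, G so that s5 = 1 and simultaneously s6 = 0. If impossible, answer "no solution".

Check with A=0 B=1 C=1 D=1 E=1 F=1 G=1:
s0 = C AND A = 1 AND 0 = 0
s1 = E XOR s0 = 1 XOR 0 = 1
s2 = F XOR s1 = 1 XOR 1 = 0
s3 = s2 XOR B = 0 XOR 1 = 1
s4 = D AND G = 1 AND 1 = 1
s5 = s1 AND s3 = 1 AND 1 = 1
s6 = s5 XOR s4 = 1 XOR 1 = 0
So s5 = 1 and s6 = 0.

A=0 B=1 C=1 D=1 E=1 F=1 G=1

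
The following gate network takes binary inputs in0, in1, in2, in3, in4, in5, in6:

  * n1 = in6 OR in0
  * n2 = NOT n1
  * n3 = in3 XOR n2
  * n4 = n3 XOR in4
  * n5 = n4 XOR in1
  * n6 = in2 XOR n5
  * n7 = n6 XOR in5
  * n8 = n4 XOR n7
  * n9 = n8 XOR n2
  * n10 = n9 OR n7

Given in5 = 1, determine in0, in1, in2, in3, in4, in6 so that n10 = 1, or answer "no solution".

in0=0, in1=0, in2=0, in3=1, in4=1, in6=1

n10 = n9 OR n7 must be 1, so at least one of n9, n7 is 1.
Check with in5 = 1 and in0=0, in1=0, in2=0, in3=1, in4=1, in6=1:
n1 = in6 OR in0 = 1 OR 0 = 1
n2 = NOT n1 = NOT 1 = 0
n3 = in3 XOR n2 = 1 XOR 0 = 1
n4 = n3 XOR in4 = 1 XOR 1 = 0
n5 = n4 XOR in1 = 0 XOR 0 = 0
n6 = in2 XOR n5 = 0 XOR 0 = 0
n7 = n6 XOR in5 = 0 XOR 1 = 1
n8 = n4 XOR n7 = 0 XOR 1 = 1
n9 = n8 XOR n2 = 1 XOR 0 = 1
n10 = n9 OR n7 = 1 OR 1 = 1
So n10 = 1.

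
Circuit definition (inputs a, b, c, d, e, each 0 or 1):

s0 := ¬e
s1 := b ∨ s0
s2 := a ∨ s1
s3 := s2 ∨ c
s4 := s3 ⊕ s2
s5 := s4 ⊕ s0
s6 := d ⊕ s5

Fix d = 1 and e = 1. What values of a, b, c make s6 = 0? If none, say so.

a=0 b=0 c=1

s6 = d ⊕ s5 must be 0, so d and s5 are equal.
Check with d = 1 and e = 1 and a=0, b=0, c=1:
s0 = ¬e = ¬1 = 0
s1 = b ∨ s0 = 0 ∨ 0 = 0
s2 = a ∨ s1 = 0 ∨ 0 = 0
s3 = s2 ∨ c = 0 ∨ 1 = 1
s4 = s3 ⊕ s2 = 1 ⊕ 0 = 1
s5 = s4 ⊕ s0 = 1 ⊕ 0 = 1
s6 = d ⊕ s5 = 1 ⊕ 1 = 0
So s6 = 0.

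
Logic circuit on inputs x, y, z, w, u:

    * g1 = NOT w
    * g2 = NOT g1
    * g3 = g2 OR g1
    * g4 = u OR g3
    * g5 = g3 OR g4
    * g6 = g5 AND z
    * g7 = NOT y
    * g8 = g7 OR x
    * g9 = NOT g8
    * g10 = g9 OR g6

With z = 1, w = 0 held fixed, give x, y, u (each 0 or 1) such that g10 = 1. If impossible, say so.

x=1, y=1, u=0

Check with z = 1, w = 0 and x=1, y=1, u=0:
g1 = NOT w = NOT 0 = 1
g2 = NOT g1 = NOT 1 = 0
g3 = g2 OR g1 = 0 OR 1 = 1
g4 = u OR g3 = 0 OR 1 = 1
g5 = g3 OR g4 = 1 OR 1 = 1
g6 = g5 AND z = 1 AND 1 = 1
g7 = NOT y = NOT 1 = 0
g8 = g7 OR x = 0 OR 1 = 1
g9 = NOT g8 = NOT 1 = 0
g10 = g9 OR g6 = 0 OR 1 = 1
So g10 = 1.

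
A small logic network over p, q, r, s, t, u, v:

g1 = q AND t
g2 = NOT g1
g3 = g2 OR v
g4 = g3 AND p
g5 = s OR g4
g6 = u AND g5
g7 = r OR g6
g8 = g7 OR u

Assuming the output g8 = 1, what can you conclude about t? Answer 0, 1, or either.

Both values of t occur among assignments with g8 = 1:
  t=0: p=0, q=0, r=0, s=0, t=0, u=1, v=0
  t=1: p=0, q=0, r=0, s=0, t=1, u=1, v=0

either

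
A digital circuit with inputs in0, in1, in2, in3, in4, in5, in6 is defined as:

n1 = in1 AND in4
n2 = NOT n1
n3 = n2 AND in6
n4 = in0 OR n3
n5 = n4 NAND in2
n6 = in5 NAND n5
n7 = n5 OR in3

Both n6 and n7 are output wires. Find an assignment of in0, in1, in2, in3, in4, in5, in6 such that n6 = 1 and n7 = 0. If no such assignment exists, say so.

in0=0, in1=0, in2=1, in3=0, in4=0, in5=1, in6=1

Check with in0=0, in1=0, in2=1, in3=0, in4=0, in5=1, in6=1:
n1 = in1 AND in4 = 0 AND 0 = 0
n2 = NOT n1 = NOT 0 = 1
n3 = n2 AND in6 = 1 AND 1 = 1
n4 = in0 OR n3 = 0 OR 1 = 1
n5 = n4 NAND in2 = 1 NAND 1 = 0
n6 = in5 NAND n5 = 1 NAND 0 = 1
n7 = n5 OR in3 = 0 OR 0 = 0
So n6 = 1 and n7 = 0.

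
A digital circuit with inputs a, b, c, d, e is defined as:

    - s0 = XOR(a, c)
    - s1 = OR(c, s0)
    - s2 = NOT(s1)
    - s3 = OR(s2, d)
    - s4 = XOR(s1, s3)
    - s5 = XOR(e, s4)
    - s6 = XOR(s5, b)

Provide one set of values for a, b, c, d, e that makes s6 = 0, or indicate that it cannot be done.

a=0, b=0, c=0, d=1, e=1

s6 = XOR(s5, b) must be 0, so s5 and b are equal.
Check with a=0, b=0, c=0, d=1, e=1:
s0 = XOR(a, c) = XOR(0, 0) = 0
s1 = OR(c, s0) = OR(0, 0) = 0
s2 = NOT(s1) = NOT 0 = 1
s3 = OR(s2, d) = OR(1, 1) = 1
s4 = XOR(s1, s3) = XOR(0, 1) = 1
s5 = XOR(e, s4) = XOR(1, 1) = 0
s6 = XOR(s5, b) = XOR(0, 0) = 0
So s6 = 0 as required.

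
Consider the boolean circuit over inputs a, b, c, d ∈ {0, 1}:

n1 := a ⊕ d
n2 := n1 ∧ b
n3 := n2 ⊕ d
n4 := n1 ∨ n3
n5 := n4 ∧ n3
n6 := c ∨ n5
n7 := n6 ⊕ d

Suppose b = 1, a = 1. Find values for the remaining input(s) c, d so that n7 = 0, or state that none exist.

Check with b = 1, a = 1 and c=1, d=1:
n1 = a ⊕ d = 1 ⊕ 1 = 0
n2 = n1 ∧ b = 0 ∧ 1 = 0
n3 = n2 ⊕ d = 0 ⊕ 1 = 1
n4 = n1 ∨ n3 = 0 ∨ 1 = 1
n5 = n4 ∧ n3 = 1 ∧ 1 = 1
n6 = c ∨ n5 = 1 ∨ 1 = 1
n7 = n6 ⊕ d = 1 ⊕ 1 = 0
So n7 = 0.

c=1, d=1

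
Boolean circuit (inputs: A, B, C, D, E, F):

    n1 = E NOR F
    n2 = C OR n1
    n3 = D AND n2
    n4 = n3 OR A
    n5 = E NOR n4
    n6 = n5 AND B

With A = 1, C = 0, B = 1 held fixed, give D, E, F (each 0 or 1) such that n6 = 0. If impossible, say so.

n6 = n5 AND B must be 0, so at least one of n5, B is 0.
Check with A = 1, C = 0, B = 1 and D=1, E=1, F=1:
n1 = E NOR F = 1 NOR 1 = 0
n2 = C OR n1 = 0 OR 0 = 0
n3 = D AND n2 = 1 AND 0 = 0
n4 = n3 OR A = 0 OR 1 = 1
n5 = E NOR n4 = 1 NOR 1 = 0
n6 = n5 AND B = 0 AND 1 = 0
So n6 = 0.

D=1, E=1, F=1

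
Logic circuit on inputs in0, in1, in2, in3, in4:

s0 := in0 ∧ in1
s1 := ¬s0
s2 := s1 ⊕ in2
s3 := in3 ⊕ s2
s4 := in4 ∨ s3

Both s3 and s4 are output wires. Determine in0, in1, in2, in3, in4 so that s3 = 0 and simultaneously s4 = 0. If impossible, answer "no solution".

Check with in0=1, in1=0, in2=0, in3=1, in4=0:
s0 = in0 ∧ in1 = 1 ∧ 0 = 0
s1 = ¬s0 = ¬0 = 1
s2 = s1 ⊕ in2 = 1 ⊕ 0 = 1
s3 = in3 ⊕ s2 = 1 ⊕ 1 = 0
s4 = in4 ∨ s3 = 0 ∨ 0 = 0
So s3 = 0 and s4 = 0.

in0=1, in1=0, in2=0, in3=1, in4=0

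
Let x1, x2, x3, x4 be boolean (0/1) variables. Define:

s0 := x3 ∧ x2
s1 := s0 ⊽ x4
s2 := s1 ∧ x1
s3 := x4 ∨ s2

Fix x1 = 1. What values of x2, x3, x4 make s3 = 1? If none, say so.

s3 = x4 ∨ s2 must be 1, so at least one of x4, s2 is 1.
Check with x1 = 1 and x2=1, x3=0, x4=1:
s0 = x3 ∧ x2 = 0 ∧ 1 = 0
s1 = s0 ⊽ x4 = 0 ⊽ 1 = 0
s2 = s1 ∧ x1 = 0 ∧ 1 = 0
s3 = x4 ∨ s2 = 1 ∨ 0 = 1
So s3 = 1.

x2=1, x3=0, x4=1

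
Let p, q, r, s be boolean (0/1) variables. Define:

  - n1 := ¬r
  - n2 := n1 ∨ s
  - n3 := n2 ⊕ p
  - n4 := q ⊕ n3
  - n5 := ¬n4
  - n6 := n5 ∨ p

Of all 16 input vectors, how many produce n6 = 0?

4

n6 = n5 ∨ p must be 0, so both n5 = 0 and p = 0.
n5 = ¬n4 must be 0, so n4 = 1.
n4 = q ⊕ n3 must be 1, so q and n3 differ.
Satisfying assignments:
  p=0, q=0, r=0, s=0
  p=0, q=0, r=0, s=1
  p=0, q=0, r=1, s=1
  p=0, q=1, r=1, s=0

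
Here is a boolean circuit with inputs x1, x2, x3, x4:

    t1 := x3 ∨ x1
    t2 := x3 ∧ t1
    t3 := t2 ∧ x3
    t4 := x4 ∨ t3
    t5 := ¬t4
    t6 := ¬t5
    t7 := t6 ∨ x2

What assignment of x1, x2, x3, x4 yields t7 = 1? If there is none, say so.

Check with x1=0, x2=1, x3=1, x4=0:
t1 = x3 ∨ x1 = 1 ∨ 0 = 1
t2 = x3 ∧ t1 = 1 ∧ 1 = 1
t3 = t2 ∧ x3 = 1 ∧ 1 = 1
t4 = x4 ∨ t3 = 0 ∨ 1 = 1
t5 = ¬t4 = ¬1 = 0
t6 = ¬t5 = ¬0 = 1
t7 = t6 ∨ x2 = 1 ∨ 1 = 1
So t7 = 1 as required.

x1=0, x2=1, x3=1, x4=0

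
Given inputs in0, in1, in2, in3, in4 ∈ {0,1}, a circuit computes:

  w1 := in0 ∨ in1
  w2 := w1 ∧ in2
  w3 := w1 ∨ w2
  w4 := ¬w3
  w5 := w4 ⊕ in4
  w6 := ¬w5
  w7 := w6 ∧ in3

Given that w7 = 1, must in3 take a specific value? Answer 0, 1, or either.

1

w7 = w6 ∧ in3 must be 1, so both w6 = 1 and in3 = 1.
w6 = ¬w5 must be 1, so w5 = 0.
w5 = w4 ⊕ in4 must be 0, so w4 and in4 are equal.
Every assignment with w7 = 1 has in3 = 1; there are 8 such assignment(s).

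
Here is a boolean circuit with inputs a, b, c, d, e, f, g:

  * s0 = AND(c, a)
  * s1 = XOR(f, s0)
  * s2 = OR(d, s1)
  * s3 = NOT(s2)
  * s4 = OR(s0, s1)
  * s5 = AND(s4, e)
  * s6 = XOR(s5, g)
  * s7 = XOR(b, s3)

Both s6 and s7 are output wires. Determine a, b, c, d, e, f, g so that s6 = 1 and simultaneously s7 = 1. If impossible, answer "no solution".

Check with a=1, b=1, c=0, d=1, e=0, f=0, g=1:
s0 = AND(c, a) = AND(0, 1) = 0
s1 = XOR(f, s0) = XOR(0, 0) = 0
s2 = OR(d, s1) = OR(1, 0) = 1
s3 = NOT(s2) = NOT 1 = 0
s4 = OR(s0, s1) = OR(0, 0) = 0
s5 = AND(s4, e) = AND(0, 0) = 0
s6 = XOR(s5, g) = XOR(0, 1) = 1
s7 = XOR(b, s3) = XOR(1, 0) = 1
So s6 = 1 and s7 = 1.

a=1, b=1, c=0, d=1, e=0, f=0, g=1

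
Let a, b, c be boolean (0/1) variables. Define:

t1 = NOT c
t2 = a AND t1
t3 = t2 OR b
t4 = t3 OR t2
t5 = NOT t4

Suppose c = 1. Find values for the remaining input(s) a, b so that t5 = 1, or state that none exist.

t5 = NOT t4 must be 1, so t4 = 0.
t4 = t3 OR t2 must be 0, so both t3 = 0 and t2 = 0.
Check with c = 1 and a=1, b=0:
t1 = NOT c = NOT 1 = 0
t2 = a AND t1 = 1 AND 0 = 0
t3 = t2 OR b = 0 OR 0 = 0
t4 = t3 OR t2 = 0 OR 0 = 0
t5 = NOT t4 = NOT 0 = 1
So t5 = 1.

a=1 b=0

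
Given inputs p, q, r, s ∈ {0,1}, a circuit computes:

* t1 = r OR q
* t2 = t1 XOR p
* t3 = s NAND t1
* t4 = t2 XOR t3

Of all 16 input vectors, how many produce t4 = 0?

8

t4 = t2 XOR t3 must be 0, so t2 and t3 are equal.
Enumerating the 16 input combinations, 8 give t4 = 0 and 8 give t4 = 1.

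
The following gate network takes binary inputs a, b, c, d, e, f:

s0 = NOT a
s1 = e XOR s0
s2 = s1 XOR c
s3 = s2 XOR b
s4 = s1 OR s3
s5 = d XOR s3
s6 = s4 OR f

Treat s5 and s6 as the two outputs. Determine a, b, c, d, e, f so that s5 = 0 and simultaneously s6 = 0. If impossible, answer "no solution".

a=0, b=1, c=1, d=0, e=1, f=0

Check with a=0, b=1, c=1, d=0, e=1, f=0:
s0 = NOT a = NOT 0 = 1
s1 = e XOR s0 = 1 XOR 1 = 0
s2 = s1 XOR c = 0 XOR 1 = 1
s3 = s2 XOR b = 1 XOR 1 = 0
s4 = s1 OR s3 = 0 OR 0 = 0
s5 = d XOR s3 = 0 XOR 0 = 0
s6 = s4 OR f = 0 OR 0 = 0
So s5 = 0 and s6 = 0.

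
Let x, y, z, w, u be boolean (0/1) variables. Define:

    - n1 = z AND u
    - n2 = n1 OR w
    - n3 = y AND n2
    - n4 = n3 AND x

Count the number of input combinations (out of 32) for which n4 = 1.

n4 = n3 AND x must be 1, so both n3 = 1 and x = 1.
Enumerating the 32 input combinations, 5 give n4 = 1 and 27 give n4 = 0.

5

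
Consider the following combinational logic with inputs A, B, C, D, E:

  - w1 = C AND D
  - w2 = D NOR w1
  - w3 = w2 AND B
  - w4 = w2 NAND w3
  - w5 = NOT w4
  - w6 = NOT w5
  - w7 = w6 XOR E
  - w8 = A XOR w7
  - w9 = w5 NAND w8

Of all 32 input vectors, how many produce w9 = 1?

28

w9 = w5 NAND w8 must be 1, so at least one of w5, w8 is 0.
Enumerating the 32 input combinations, 28 give w9 = 1 and 4 give w9 = 0.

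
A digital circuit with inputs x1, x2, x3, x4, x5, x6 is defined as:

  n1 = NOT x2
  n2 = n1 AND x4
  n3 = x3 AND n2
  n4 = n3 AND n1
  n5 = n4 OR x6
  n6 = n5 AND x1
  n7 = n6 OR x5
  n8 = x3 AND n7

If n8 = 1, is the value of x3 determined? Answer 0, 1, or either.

1

n8 = x3 AND n7 must be 1, so both x3 = 1 and n7 = 1.
n7 = n6 OR x5 must be 1, so at least one of n6, x5 is 1.
Every assignment with n8 = 1 has x3 = 1; there are 21 such assignment(s).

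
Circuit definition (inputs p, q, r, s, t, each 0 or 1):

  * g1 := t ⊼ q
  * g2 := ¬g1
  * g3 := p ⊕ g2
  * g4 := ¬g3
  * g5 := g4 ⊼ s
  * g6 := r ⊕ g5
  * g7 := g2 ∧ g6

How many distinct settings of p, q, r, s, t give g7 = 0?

g7 = g2 ∧ g6 must be 0, so at least one of g2, g6 is 0.
Enumerating the 32 input combinations, 28 give g7 = 0 and 4 give g7 = 1.

28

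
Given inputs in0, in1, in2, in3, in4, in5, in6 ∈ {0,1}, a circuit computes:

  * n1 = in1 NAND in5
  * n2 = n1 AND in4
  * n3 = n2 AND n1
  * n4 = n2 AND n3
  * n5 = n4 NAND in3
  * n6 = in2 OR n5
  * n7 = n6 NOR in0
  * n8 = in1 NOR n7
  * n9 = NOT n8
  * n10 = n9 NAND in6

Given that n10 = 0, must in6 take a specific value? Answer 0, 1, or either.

1

n10 = n9 NAND in6 must be 0, so both n9 = 1 and in6 = 1.
n9 = NOT n8 must be 1, so n8 = 0.
Every assignment with n10 = 0 has in6 = 1; there are 34 such assignment(s).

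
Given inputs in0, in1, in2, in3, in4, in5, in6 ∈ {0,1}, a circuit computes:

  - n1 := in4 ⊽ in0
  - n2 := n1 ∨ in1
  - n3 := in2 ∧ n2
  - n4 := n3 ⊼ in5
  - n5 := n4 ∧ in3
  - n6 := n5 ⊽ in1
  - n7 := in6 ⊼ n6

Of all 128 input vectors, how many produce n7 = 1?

111

n7 = in6 ⊼ n6 must be 1, so at least one of in6, n6 is 0.
Enumerating the 128 input combinations, 111 give n7 = 1 and 17 give n7 = 0.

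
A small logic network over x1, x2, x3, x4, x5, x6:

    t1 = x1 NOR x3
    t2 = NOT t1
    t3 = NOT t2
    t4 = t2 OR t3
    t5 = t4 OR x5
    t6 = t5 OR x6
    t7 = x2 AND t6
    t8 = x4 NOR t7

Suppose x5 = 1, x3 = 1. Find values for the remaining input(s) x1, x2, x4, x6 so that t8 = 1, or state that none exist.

t8 = x4 NOR t7 must be 1, so both x4 = 0 and t7 = 0.
t7 = x2 AND t6 must be 0, so at least one of x2, t6 is 0.
Check with x5 = 1, x3 = 1 and x1=1, x2=0, x4=0, x6=0:
t1 = x1 NOR x3 = 1 NOR 1 = 0
t2 = NOT t1 = NOT 0 = 1
t3 = NOT t2 = NOT 1 = 0
t4 = t2 OR t3 = 1 OR 0 = 1
t5 = t4 OR x5 = 1 OR 1 = 1
t6 = t5 OR x6 = 1 OR 0 = 1
t7 = x2 AND t6 = 0 AND 1 = 0
t8 = x4 NOR t7 = 0 NOR 0 = 1
So t8 = 1.

x1=1, x2=0, x4=0, x6=0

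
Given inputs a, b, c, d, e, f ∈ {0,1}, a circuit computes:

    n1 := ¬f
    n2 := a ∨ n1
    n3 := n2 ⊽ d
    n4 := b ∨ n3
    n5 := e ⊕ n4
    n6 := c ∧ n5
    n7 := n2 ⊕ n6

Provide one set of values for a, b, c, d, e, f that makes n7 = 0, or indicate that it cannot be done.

a=0, b=1, c=0, d=1, e=1, f=1

Check with a=0, b=1, c=0, d=1, e=1, f=1:
n1 = ¬f = ¬1 = 0
n2 = a ∨ n1 = 0 ∨ 0 = 0
n3 = n2 ⊽ d = 0 ⊽ 1 = 0
n4 = b ∨ n3 = 1 ∨ 0 = 1
n5 = e ⊕ n4 = 1 ⊕ 1 = 0
n6 = c ∧ n5 = 0 ∧ 0 = 0
n7 = n2 ⊕ n6 = 0 ⊕ 0 = 0
So n7 = 0 as required.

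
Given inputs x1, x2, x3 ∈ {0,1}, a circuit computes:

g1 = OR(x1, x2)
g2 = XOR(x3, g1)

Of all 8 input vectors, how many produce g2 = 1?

g2 = XOR(x3, g1) must be 1, so x3 and g1 differ.
Enumerating the 8 input combinations, 4 give g2 = 1 and 4 give g2 = 0.

4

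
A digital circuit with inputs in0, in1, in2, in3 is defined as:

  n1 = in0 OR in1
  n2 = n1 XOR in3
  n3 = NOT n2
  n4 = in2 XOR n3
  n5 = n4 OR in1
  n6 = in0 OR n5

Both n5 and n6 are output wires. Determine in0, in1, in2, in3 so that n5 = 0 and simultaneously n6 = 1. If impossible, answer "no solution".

Check with in0=1 in1=0 in2=0 in3=0:
n1 = in0 OR in1 = 1 OR 0 = 1
n2 = n1 XOR in3 = 1 XOR 0 = 1
n3 = NOT n2 = NOT 1 = 0
n4 = in2 XOR n3 = 0 XOR 0 = 0
n5 = n4 OR in1 = 0 OR 0 = 0
n6 = in0 OR n5 = 1 OR 0 = 1
So n5 = 0 and n6 = 1.

in0=1 in1=0 in2=0 in3=0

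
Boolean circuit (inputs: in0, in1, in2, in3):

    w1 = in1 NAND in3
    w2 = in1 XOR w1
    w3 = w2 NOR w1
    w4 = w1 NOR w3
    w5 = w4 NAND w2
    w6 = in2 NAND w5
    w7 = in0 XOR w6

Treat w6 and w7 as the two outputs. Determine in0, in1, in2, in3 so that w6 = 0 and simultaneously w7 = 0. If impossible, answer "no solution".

Check with in0=0, in1=1, in2=1, in3=0:
w1 = in1 NAND in3 = 1 NAND 0 = 1
w2 = in1 XOR w1 = 1 XOR 1 = 0
w3 = w2 NOR w1 = 0 NOR 1 = 0
w4 = w1 NOR w3 = 1 NOR 0 = 0
w5 = w4 NAND w2 = 0 NAND 0 = 1
w6 = in2 NAND w5 = 1 NAND 1 = 0
w7 = in0 XOR w6 = 0 XOR 0 = 0
So w6 = 0 and w7 = 0.

in0=0, in1=1, in2=1, in3=0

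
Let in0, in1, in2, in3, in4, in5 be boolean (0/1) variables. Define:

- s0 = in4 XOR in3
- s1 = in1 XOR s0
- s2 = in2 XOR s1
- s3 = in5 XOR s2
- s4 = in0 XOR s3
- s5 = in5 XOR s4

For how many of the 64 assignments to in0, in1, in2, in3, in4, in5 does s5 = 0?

32

s5 = in5 XOR s4 must be 0, so in5 and s4 are equal.
Enumerating the 64 input combinations, 32 give s5 = 0 and 32 give s5 = 1.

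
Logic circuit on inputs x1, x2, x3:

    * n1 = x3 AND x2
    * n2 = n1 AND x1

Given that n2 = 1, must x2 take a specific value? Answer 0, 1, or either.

n2 = n1 AND x1 must be 1, so both n1 = 1 and x1 = 1.
n1 = x3 AND x2 must be 1, so both x3 = 1 and x2 = 1.
Every assignment with n2 = 1 has x2 = 1; there are 1 such assignment(s).
  x1=1, x2=1, x3=1

1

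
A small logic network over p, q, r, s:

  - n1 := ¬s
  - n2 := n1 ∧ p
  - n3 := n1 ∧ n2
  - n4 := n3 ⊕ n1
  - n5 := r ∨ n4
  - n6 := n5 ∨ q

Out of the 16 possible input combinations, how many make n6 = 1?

n6 = n5 ∨ q must be 1, so at least one of n5, q is 1.
Enumerating the 16 input combinations, 13 give n6 = 1 and 3 give n6 = 0.

13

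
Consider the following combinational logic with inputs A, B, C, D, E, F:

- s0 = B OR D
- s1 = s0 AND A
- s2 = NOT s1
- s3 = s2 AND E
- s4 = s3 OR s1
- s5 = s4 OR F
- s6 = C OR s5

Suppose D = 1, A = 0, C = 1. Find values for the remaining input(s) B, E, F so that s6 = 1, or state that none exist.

B=1, E=1, F=1

s6 = C OR s5 must be 1, so at least one of C, s5 is 1.
Check with D = 1, A = 0, C = 1 and B=1, E=1, F=1:
s0 = B OR D = 1 OR 1 = 1
s1 = s0 AND A = 1 AND 0 = 0
s2 = NOT s1 = NOT 0 = 1
s3 = s2 AND E = 1 AND 1 = 1
s4 = s3 OR s1 = 1 OR 0 = 1
s5 = s4 OR F = 1 OR 1 = 1
s6 = C OR s5 = 1 OR 1 = 1
So s6 = 1.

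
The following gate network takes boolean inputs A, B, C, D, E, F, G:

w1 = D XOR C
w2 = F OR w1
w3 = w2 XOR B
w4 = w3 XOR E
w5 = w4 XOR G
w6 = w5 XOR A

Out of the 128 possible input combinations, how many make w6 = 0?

w6 = w5 XOR A must be 0, so w5 and A are equal.
Enumerating the 128 input combinations, 64 give w6 = 0 and 64 give w6 = 1.

64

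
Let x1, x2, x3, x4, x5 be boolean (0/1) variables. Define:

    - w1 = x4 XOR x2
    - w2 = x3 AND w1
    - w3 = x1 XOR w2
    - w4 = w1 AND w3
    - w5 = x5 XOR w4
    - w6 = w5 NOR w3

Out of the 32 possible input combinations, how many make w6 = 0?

w6 = w5 NOR w3 must be 0, so at least one of w5, w3 is 1.
Enumerating the 32 input combinations, 24 give w6 = 0 and 8 give w6 = 1.

24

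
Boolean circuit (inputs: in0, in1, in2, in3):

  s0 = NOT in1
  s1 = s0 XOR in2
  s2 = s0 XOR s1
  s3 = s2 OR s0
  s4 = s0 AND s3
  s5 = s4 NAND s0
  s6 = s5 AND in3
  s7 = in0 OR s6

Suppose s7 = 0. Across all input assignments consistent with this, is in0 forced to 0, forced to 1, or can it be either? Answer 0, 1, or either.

0

s7 = in0 OR s6 must be 0, so both in0 = 0 and s6 = 0.
Every assignment with s7 = 0 has in0 = 0; there are 6 such assignment(s).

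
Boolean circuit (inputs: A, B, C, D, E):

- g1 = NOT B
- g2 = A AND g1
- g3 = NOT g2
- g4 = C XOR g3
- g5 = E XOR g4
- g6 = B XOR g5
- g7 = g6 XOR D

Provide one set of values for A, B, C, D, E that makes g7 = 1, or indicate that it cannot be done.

g7 = g6 XOR D must be 1, so g6 and D differ.
Check with A=0 B=1 C=0 D=1 E=0:
g1 = NOT B = NOT 1 = 0
g2 = A AND g1 = 0 AND 0 = 0
g3 = NOT g2 = NOT 0 = 1
g4 = C XOR g3 = 0 XOR 1 = 1
g5 = E XOR g4 = 0 XOR 1 = 1
g6 = B XOR g5 = 1 XOR 1 = 0
g7 = g6 XOR D = 0 XOR 1 = 1
So g7 = 1 as required.

A=0 B=1 C=0 D=1 E=0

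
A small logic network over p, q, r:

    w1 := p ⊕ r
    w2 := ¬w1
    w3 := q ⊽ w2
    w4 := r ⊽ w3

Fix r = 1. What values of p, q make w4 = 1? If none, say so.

no solution exists

With r = 1 fixed, none of the 4 settings of p, q give w4 = 1.
For example, with p=0, q=1:
w1 = p ⊕ r = 0 ⊕ 1 = 1
w2 = ¬w1 = ¬1 = 0
w3 = q ⊽ w2 = 1 ⊽ 0 = 0
w4 = r ⊽ w3 = 1 ⊽ 0 = 0
giving w4 = 0 ≠ 1.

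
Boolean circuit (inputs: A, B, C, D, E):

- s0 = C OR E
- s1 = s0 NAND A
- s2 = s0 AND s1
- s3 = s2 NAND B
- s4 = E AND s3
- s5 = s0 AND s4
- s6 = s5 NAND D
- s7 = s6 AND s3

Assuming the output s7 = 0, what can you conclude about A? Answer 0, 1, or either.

Both values of A occur among assignments with s7 = 0:
  A=0: A=0, B=0, C=0, D=1, E=1
  A=1: A=1, B=0, C=0, D=1, E=1

either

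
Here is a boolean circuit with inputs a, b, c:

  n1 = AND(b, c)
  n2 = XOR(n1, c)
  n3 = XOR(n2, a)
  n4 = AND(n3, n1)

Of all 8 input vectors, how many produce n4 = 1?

1

n4 = AND(n3, n1) must be 1, so both n3 = 1 and n1 = 1.
Enumerating the 8 input combinations, 1 give n4 = 1 and 7 give n4 = 0.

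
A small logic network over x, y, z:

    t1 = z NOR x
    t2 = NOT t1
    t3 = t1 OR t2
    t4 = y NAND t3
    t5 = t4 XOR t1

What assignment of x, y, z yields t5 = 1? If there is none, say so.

x=0, y=1, z=0

t5 = t4 XOR t1 must be 1, so t4 and t1 differ.
Check with x=0, y=1, z=0:
t1 = z NOR x = 0 NOR 0 = 1
t2 = NOT t1 = NOT 1 = 0
t3 = t1 OR t2 = 1 OR 0 = 1
t4 = y NAND t3 = 1 NAND 1 = 0
t5 = t4 XOR t1 = 0 XOR 1 = 1
So t5 = 1 as required.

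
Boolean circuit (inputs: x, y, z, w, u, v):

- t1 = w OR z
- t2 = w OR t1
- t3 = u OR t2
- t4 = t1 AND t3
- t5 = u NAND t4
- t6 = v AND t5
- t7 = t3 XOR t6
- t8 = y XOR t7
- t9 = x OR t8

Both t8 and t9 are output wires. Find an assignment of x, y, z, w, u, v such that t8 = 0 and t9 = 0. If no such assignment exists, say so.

x=0, y=0, z=0, w=0, u=1, v=1

Check with x=0, y=0, z=0, w=0, u=1, v=1:
t1 = w OR z = 0 OR 0 = 0
t2 = w OR t1 = 0 OR 0 = 0
t3 = u OR t2 = 1 OR 0 = 1
t4 = t1 AND t3 = 0 AND 1 = 0
t5 = u NAND t4 = 1 NAND 0 = 1
t6 = v AND t5 = 1 AND 1 = 1
t7 = t3 XOR t6 = 1 XOR 1 = 0
t8 = y XOR t7 = 0 XOR 0 = 0
t9 = x OR t8 = 0 OR 0 = 0
So t8 = 0 and t9 = 0.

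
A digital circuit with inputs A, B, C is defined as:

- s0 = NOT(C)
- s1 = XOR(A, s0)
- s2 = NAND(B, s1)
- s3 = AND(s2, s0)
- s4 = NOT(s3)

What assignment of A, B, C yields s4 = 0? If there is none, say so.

s4 = NOT(s3) must be 0, so s3 = 1.
s3 = AND(s2, s0) must be 1, so both s2 = 1 and s0 = 1.
s2 = NAND(B, s1) must be 1, so at least one of B, s1 is 0.
Check with A=1, B=1, C=0:
s0 = NOT(C) = NOT 0 = 1
s1 = XOR(A, s0) = XOR(1, 1) = 0
s2 = NAND(B, s1) = NAND(1, 0) = 1
s3 = AND(s2, s0) = AND(1, 1) = 1
s4 = NOT(s3) = NOT 1 = 0
So s4 = 0 as required.

A=1, B=1, C=0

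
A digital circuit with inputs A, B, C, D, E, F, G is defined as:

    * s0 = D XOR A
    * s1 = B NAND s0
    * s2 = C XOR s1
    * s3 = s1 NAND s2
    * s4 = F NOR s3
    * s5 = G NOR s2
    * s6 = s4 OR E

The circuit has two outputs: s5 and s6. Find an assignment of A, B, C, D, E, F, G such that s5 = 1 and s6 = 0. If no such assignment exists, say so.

A=0, B=0, C=1, D=0, E=0, F=1, G=0

Check with A=0, B=0, C=1, D=0, E=0, F=1, G=0:
s0 = D XOR A = 0 XOR 0 = 0
s1 = B NAND s0 = 0 NAND 0 = 1
s2 = C XOR s1 = 1 XOR 1 = 0
s3 = s1 NAND s2 = 1 NAND 0 = 1
s4 = F NOR s3 = 1 NOR 1 = 0
s5 = G NOR s2 = 0 NOR 0 = 1
s6 = s4 OR E = 0 OR 0 = 0
So s5 = 1 and s6 = 0.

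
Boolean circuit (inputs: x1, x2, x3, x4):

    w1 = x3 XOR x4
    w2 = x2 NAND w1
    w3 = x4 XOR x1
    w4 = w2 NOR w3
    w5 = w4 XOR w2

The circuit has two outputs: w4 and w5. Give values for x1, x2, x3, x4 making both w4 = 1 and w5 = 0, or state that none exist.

no solution exists

Across all 16 input combinations, none give both w4 = 1 and w5 = 0.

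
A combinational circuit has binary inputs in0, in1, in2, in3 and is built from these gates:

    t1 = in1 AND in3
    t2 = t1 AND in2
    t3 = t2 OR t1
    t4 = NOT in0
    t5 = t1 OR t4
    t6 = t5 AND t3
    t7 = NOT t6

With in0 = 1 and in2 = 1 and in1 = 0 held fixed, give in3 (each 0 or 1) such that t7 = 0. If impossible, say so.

With in0 = 1 and in2 = 1 and in1 = 0 fixed, none of the 2 settings of in3 give t7 = 0.
For example, with in3=0:
t1 = in1 AND in3 = 0 AND 0 = 0
t2 = t1 AND in2 = 0 AND 1 = 0
t3 = t2 OR t1 = 0 OR 0 = 0
t4 = NOT in0 = NOT 1 = 0
t5 = t1 OR t4 = 0 OR 0 = 0
t6 = t5 AND t3 = 0 AND 0 = 0
t7 = NOT t6 = NOT 0 = 1
giving t7 = 1 ≠ 0.

no solution exists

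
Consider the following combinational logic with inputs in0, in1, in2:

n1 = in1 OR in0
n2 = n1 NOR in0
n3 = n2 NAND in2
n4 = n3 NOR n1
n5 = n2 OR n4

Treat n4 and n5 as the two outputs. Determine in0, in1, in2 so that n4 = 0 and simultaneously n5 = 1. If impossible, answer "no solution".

in0=0, in1=0, in2=0

Check with in0=0, in1=0, in2=0:
n1 = in1 OR in0 = 0 OR 0 = 0
n2 = n1 NOR in0 = 0 NOR 0 = 1
n3 = n2 NAND in2 = 1 NAND 0 = 1
n4 = n3 NOR n1 = 1 NOR 0 = 0
n5 = n2 OR n4 = 1 OR 0 = 1
So n4 = 0 and n5 = 1.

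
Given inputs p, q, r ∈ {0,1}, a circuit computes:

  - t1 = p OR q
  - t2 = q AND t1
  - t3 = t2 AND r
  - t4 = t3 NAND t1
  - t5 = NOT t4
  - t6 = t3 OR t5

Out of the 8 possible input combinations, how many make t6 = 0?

t6 = t3 OR t5 must be 0, so both t3 = 0 and t5 = 0.
Satisfying assignments:
  p=0, q=0, r=0
  p=0, q=0, r=1
  p=0, q=1, r=0
  p=1, q=0, r=0
  p=1, q=0, r=1
  p=1, q=1, r=0

6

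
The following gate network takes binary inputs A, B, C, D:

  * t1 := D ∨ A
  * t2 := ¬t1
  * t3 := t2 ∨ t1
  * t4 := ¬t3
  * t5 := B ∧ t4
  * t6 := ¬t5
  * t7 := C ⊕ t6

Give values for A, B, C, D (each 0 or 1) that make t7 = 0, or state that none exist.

A=0 B=0 C=1 D=1

Check with A=0 B=0 C=1 D=1:
t1 = D ∨ A = 1 ∨ 0 = 1
t2 = ¬t1 = ¬1 = 0
t3 = t2 ∨ t1 = 0 ∨ 1 = 1
t4 = ¬t3 = ¬1 = 0
t5 = B ∧ t4 = 0 ∧ 0 = 0
t6 = ¬t5 = ¬0 = 1
t7 = C ⊕ t6 = 1 ⊕ 1 = 0
So t7 = 0 as required.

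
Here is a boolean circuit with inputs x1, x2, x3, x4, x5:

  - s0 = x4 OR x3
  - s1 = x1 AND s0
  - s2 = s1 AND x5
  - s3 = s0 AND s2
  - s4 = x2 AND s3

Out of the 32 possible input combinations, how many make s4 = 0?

s4 = x2 AND s3 must be 0, so at least one of x2, s3 is 0.
Enumerating the 32 input combinations, 29 give s4 = 0 and 3 give s4 = 1.

29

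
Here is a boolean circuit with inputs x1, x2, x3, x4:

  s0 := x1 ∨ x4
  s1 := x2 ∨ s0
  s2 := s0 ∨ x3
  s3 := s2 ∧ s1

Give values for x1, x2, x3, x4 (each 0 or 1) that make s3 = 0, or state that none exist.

s3 = s2 ∧ s1 must be 0, so at least one of s2, s1 is 0.
Check with x1=0, x2=1, x3=0, x4=0:
s0 = x1 ∨ x4 = 0 ∨ 0 = 0
s1 = x2 ∨ s0 = 1 ∨ 0 = 1
s2 = s0 ∨ x3 = 0 ∨ 0 = 0
s3 = s2 ∧ s1 = 0 ∧ 1 = 0
So s3 = 0 as required.

x1=0, x2=1, x3=0, x4=0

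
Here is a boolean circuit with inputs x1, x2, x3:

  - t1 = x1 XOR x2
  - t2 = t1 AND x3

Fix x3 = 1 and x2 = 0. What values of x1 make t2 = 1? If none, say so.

t2 = t1 AND x3 must be 1, so both t1 = 1 and x3 = 1.
t1 = x1 XOR x2 must be 1, so x1 and x2 differ.
Check with x3 = 1 and x2 = 0 and x1=1:
t1 = x1 XOR x2 = 1 XOR 0 = 1
t2 = t1 AND x3 = 1 AND 1 = 1
So t2 = 1.

x1=1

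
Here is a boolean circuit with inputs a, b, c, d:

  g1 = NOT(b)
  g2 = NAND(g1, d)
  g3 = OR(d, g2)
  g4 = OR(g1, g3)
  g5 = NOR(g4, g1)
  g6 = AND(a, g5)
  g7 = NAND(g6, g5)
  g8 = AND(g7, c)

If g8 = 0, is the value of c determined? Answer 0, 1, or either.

g8 = AND(g7, c) must be 0, so at least one of g7, c is 0.
Every assignment with g8 = 0 has c = 0; there are 8 such assignment(s).

0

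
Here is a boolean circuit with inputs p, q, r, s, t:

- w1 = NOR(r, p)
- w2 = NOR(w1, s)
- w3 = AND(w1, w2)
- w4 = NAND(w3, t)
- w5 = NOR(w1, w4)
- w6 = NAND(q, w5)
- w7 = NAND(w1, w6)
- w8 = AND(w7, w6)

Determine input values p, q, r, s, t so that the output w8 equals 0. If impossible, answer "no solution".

w8 = AND(w7, w6) must be 0, so at least one of w7, w6 is 0.
Check with p=0 q=0 r=0 s=0 t=1:
w1 = NOR(r, p) = NOR(0, 0) = 1
w2 = NOR(w1, s) = NOR(1, 0) = 0
w3 = AND(w1, w2) = AND(1, 0) = 0
w4 = NAND(w3, t) = NAND(0, 1) = 1
w5 = NOR(w1, w4) = NOR(1, 1) = 0
w6 = NAND(q, w5) = NAND(0, 0) = 1
w7 = NAND(w1, w6) = NAND(1, 1) = 0
w8 = AND(w7, w6) = AND(0, 1) = 0
So w8 = 0 as required.

p=0 q=0 r=0 s=0 t=1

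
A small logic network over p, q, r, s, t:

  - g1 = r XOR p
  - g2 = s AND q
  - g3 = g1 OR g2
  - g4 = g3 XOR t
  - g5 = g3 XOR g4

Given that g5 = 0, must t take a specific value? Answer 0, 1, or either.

g5 = g3 XOR g4 must be 0, so g3 and g4 are equal.
Every assignment with g5 = 0 has t = 0; there are 16 such assignment(s).

0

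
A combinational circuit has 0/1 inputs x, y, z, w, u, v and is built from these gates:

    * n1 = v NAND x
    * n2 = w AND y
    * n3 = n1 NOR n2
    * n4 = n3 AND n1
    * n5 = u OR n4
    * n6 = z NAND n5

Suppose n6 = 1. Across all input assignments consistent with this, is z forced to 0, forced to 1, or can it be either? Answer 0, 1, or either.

Both values of z occur among assignments with n6 = 1:
  z=0: x=0, y=0, z=0, w=0, u=0, v=0
  z=1: x=0, y=0, z=1, w=0, u=0, v=0

either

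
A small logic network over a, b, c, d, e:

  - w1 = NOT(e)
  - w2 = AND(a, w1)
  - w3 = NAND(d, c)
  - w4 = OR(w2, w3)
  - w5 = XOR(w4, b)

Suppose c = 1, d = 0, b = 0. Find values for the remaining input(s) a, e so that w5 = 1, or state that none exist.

a=0 e=1

w5 = XOR(w4, b) must be 1, so w4 and b differ.
Check with c = 1, d = 0, b = 0 and a=0, e=1:
w1 = NOT(e) = NOT 1 = 0
w2 = AND(a, w1) = AND(0, 0) = 0
w3 = NAND(d, c) = NAND(0, 1) = 1
w4 = OR(w2, w3) = OR(0, 1) = 1
w5 = XOR(w4, b) = XOR(1, 0) = 1
So w5 = 1.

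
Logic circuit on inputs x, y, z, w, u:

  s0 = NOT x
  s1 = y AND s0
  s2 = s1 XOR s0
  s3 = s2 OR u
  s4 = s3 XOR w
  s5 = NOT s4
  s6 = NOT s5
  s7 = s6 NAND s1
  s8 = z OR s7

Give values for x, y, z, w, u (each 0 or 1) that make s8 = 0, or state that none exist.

x=0 y=1 z=0 w=1 u=0

s8 = z OR s7 must be 0, so both z = 0 and s7 = 0.
Check with x=0 y=1 z=0 w=1 u=0:
s0 = NOT x = NOT 0 = 1
s1 = y AND s0 = 1 AND 1 = 1
s2 = s1 XOR s0 = 1 XOR 1 = 0
s3 = s2 OR u = 0 OR 0 = 0
s4 = s3 XOR w = 0 XOR 1 = 1
s5 = NOT s4 = NOT 1 = 0
s6 = NOT s5 = NOT 0 = 1
s7 = s6 NAND s1 = 1 NAND 1 = 0
s8 = z OR s7 = 0 OR 0 = 0
So s8 = 0 as required.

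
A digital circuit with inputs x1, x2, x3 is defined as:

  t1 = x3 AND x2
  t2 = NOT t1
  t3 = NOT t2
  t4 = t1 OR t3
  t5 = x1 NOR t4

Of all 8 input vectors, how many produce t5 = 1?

3

t5 = x1 NOR t4 must be 1, so both x1 = 0 and t4 = 0.
t4 = t1 OR t3 must be 0, so both t1 = 0 and t3 = 0.
t1 = x3 AND x2 must be 0, so at least one of x3, x2 is 0.
Satisfying assignments:
  x1=0, x2=0, x3=0
  x1=0, x2=0, x3=1
  x1=0, x2=1, x3=0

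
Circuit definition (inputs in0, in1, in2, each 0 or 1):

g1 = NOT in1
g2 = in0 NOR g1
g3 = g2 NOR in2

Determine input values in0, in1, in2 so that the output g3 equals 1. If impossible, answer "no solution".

Check with in0=1, in1=0, in2=0:
g1 = NOT in1 = NOT 0 = 1
g2 = in0 NOR g1 = 1 NOR 1 = 0
g3 = g2 NOR in2 = 0 NOR 0 = 1
So g3 = 1 as required.

in0=1, in1=0, in2=0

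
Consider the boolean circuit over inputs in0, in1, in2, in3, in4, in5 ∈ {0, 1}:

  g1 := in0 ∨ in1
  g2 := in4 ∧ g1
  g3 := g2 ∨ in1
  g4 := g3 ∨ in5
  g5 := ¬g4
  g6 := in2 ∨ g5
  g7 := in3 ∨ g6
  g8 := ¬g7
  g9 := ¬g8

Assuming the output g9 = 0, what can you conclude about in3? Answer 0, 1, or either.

0

g9 = ¬g8 must be 0, so g8 = 1.
g8 = ¬g7 must be 1, so g7 = 0.
Every assignment with g9 = 0 has in3 = 0; there are 13 such assignment(s).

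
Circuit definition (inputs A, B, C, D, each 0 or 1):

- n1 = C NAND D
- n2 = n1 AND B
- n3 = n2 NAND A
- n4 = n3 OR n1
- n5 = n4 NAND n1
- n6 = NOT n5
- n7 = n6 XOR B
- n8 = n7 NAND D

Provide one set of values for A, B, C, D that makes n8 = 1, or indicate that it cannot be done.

n8 = n7 NAND D must be 1, so at least one of n7, D is 0.
Check with A=1, B=0, C=1, D=0:
n1 = C NAND D = 1 NAND 0 = 1
n2 = n1 AND B = 1 AND 0 = 0
n3 = n2 NAND A = 0 NAND 1 = 1
n4 = n3 OR n1 = 1 OR 1 = 1
n5 = n4 NAND n1 = 1 NAND 1 = 0
n6 = NOT n5 = NOT 0 = 1
n7 = n6 XOR B = 1 XOR 0 = 1
n8 = n7 NAND D = 1 NAND 0 = 1
So n8 = 1 as required.

A=1, B=0, C=1, D=0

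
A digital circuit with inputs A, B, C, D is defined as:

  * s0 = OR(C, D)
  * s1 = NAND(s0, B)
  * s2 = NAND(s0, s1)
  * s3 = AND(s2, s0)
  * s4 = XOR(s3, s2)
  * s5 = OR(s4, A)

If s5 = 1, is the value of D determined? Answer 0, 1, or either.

Both values of D occur among assignments with s5 = 1:
  D=0: A=0, B=0, C=0, D=0
  D=1: A=1, B=0, C=0, D=1

either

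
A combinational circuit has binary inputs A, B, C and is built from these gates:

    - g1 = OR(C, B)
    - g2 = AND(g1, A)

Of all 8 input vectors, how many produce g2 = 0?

5

g2 = AND(g1, A) must be 0, so at least one of g1, A is 0.
Satisfying assignments:
  A=0, B=0, C=0
  A=0, B=0, C=1
  A=0, B=1, C=0
  A=0, B=1, C=1
  A=1, B=0, C=0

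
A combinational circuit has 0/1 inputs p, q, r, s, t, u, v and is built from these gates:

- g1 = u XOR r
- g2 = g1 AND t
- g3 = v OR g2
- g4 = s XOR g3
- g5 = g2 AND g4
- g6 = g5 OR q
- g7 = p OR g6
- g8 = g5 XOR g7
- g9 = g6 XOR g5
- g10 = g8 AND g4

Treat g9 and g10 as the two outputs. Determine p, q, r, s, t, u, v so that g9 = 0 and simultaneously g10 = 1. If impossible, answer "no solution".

p=1, q=0, r=0, s=0, t=0, u=0, v=1

Check with p=1, q=0, r=0, s=0, t=0, u=0, v=1:
g1 = u XOR r = 0 XOR 0 = 0
g2 = g1 AND t = 0 AND 0 = 0
g3 = v OR g2 = 1 OR 0 = 1
g4 = s XOR g3 = 0 XOR 1 = 1
g5 = g2 AND g4 = 0 AND 1 = 0
g6 = g5 OR q = 0 OR 0 = 0
g7 = p OR g6 = 1 OR 0 = 1
g8 = g5 XOR g7 = 0 XOR 1 = 1
g9 = g6 XOR g5 = 0 XOR 0 = 0
g10 = g8 AND g4 = 1 AND 1 = 1
So g9 = 0 and g10 = 1.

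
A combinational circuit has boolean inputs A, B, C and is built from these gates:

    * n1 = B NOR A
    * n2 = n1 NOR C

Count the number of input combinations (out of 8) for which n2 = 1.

3

n2 = n1 NOR C must be 1, so both n1 = 0 and C = 0.
Enumerating the 8 input combinations, 3 give n2 = 1 and 5 give n2 = 0.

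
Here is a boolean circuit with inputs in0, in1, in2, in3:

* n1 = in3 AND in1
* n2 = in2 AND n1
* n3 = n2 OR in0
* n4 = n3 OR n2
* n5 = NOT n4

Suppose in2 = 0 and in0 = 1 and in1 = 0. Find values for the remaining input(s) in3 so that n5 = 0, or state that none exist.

in3=0

Check with in2 = 0 and in0 = 1 and in1 = 0 and in3=0:
n1 = in3 AND in1 = 0 AND 0 = 0
n2 = in2 AND n1 = 0 AND 0 = 0
n3 = n2 OR in0 = 0 OR 1 = 1
n4 = n3 OR n2 = 1 OR 0 = 1
n5 = NOT n4 = NOT 1 = 0
So n5 = 0.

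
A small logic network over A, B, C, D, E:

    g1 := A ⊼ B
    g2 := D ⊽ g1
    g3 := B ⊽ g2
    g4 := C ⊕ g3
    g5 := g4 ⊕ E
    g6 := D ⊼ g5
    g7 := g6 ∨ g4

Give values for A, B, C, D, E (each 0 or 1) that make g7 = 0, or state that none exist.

A=0, B=1, C=0, D=1, E=1

g7 = g6 ∨ g4 must be 0, so both g6 = 0 and g4 = 0.
Check with A=0, B=1, C=0, D=1, E=1:
g1 = A ⊼ B = 0 ⊼ 1 = 1
g2 = D ⊽ g1 = 1 ⊽ 1 = 0
g3 = B ⊽ g2 = 1 ⊽ 0 = 0
g4 = C ⊕ g3 = 0 ⊕ 0 = 0
g5 = g4 ⊕ E = 0 ⊕ 1 = 1
g6 = D ⊼ g5 = 1 ⊼ 1 = 0
g7 = g6 ∨ g4 = 0 ∨ 0 = 0
So g7 = 0 as required.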